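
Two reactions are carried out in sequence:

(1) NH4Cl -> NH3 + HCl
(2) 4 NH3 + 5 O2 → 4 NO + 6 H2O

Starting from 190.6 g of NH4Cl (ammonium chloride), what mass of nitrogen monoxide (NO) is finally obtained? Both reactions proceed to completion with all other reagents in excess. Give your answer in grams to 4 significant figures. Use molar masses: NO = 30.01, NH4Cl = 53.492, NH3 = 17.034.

106.9 g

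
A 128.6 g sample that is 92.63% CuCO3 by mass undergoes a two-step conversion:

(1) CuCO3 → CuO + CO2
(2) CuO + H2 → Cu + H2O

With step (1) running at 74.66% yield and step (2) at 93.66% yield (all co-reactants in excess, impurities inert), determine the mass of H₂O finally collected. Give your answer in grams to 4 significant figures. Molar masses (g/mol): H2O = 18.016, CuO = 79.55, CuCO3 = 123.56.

12.15 g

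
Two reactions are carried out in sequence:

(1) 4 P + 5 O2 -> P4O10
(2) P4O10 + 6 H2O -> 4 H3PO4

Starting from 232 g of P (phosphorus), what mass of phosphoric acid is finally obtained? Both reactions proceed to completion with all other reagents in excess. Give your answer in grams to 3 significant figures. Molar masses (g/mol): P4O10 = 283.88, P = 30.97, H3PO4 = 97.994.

n(P) = 232.0 / 30.97 = 7.491 mol.
Step 1 gives a 4:1 ratio of P to P4O10, so n(P4O10) = 1.873 mol.
In step 2 the P4O10:H3PO4 ratio is 1:4, so n(H3PO4) = 7.491 mol.
Mass of H3PO4 = 7.491 × 97.994 = 734.1 g.

734 g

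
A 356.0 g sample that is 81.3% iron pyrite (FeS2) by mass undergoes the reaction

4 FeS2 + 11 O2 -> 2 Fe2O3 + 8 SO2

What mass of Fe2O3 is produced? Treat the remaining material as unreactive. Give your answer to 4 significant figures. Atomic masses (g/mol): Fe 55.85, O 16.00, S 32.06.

192.6 g

Mass of pure FeS2 = 356.0 g × 0.813 = 289.43 g.
M(FeS2) = 55.85 + 2(32.06) = 119.97 g/mol.
M(Fe2O3) = 2(55.85) + 3(16.00) = 159.70 g/mol.
n(FeS2) = 289.43 g / 119.97 g/mol = 2.4125 mol.
From the equation the FeS2:Fe2O3 mole ratio is 4:2, so n(Fe2O3) = 2.4125 × 2/4 = 1.2063 mol.
Mass of Fe2O3 = 1.2063 mol × 159.70 g/mol = 192.64 g.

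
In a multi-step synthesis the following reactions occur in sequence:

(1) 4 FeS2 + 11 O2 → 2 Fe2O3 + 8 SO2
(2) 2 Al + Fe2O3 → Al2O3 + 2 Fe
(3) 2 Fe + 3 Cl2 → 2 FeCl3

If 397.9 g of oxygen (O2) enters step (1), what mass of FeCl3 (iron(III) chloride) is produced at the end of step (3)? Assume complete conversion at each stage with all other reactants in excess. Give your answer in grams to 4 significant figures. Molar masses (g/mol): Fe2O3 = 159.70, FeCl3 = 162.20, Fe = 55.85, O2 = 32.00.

n(O2) = 397.9 / 32.00 = 12.434 mol.
Reaction (1): O2→Fe2O3 ratio 11:2 ⇒ n(Fe2O3) = 2.2608 mol.
Reaction (2): Fe2O3→Fe ratio 1:2 ⇒ n(Fe) = 4.5216 mol.
Reaction (3): Fe→FeCl3 ratio 2:2 ⇒ n(FeCl3) = 4.5216 mol.
Mass of FeCl3 = 4.5216 × 162.20 = 733.40 g.

733.4 g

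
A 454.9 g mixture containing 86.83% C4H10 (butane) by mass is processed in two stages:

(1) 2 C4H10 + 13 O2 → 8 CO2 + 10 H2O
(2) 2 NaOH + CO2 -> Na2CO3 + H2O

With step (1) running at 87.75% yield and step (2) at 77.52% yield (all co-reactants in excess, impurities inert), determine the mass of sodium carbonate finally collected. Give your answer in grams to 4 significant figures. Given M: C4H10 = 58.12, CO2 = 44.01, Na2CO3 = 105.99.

1960 g

Pure C4H10 = 454.9 × 0.8683 = 394.99 g.
n(C4H10) = 394.99 / 58.12 = 6.7961 mol.
Step 1 (C4H10:CO2 = 2:8): theoretical n(CO2) = 27.184 mol; at 87.75% yield, n(CO2) = 23.854 mol.
Step 2 (CO2:Na2CO3 = 1:1): theoretical n(Na2CO3) = 23.854 mol, so theoretical mass = 23.854 × 105.99 = 2528.3 g.
At 77.52% yield, actual mass of Na2CO3 = 2528.3 × 0.7752 = 1960.0 g.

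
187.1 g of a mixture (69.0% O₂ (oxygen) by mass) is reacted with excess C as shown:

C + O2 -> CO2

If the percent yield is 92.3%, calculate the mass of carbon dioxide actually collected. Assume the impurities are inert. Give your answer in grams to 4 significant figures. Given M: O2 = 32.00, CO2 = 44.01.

163.9 g

Pure O2 available = 187.1 g × 0.690 = 129.10 g.
n(O2) = 129.10 g / 32.00 g/mol = 4.0343 mol.
From the equation the O2:CO2 mole ratio is 1:1, so n(CO2) = 4.0343 × 1/1 = 4.0343 mol.
Mass of CO2 = 4.0343 mol × 44.01 g/mol = 177.55 g.
Actual mass collected = 177.55 g × 0.923 = 163.88 g.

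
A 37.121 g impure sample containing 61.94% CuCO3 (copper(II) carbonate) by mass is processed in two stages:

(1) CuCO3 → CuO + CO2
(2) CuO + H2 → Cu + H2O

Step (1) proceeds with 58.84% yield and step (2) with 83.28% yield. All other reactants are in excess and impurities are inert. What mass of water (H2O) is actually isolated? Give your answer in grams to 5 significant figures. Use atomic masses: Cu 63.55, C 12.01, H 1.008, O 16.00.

Pure CuCO3 = 37.121 × 0.6194 = 22.9927 g.
M(CuCO3) = 63.55 + 12.01 + 3(16.00) = 123.56 g/mol.
M(H2O) = 2(1.008) + 16.00 = 18.016 g/mol.
n(CuCO3) = 22.9927 / 123.56 = 0.186086 mol.
Step 1 (CuCO3:CuO = 1:1): theoretical n(CuO) = 0.186086 mol; at 58.84% yield, n(CuO) = 0.109493 mol.
Step 2 (CuO:H2O = 1:1): theoretical n(H2O) = 0.109493 mol, so theoretical mass = 0.109493 × 18.016 = 1.97262 g.
At 83.28% yield, actual mass of H2O = 1.97262 × 0.8328 = 1.64280 g.

1.6428 g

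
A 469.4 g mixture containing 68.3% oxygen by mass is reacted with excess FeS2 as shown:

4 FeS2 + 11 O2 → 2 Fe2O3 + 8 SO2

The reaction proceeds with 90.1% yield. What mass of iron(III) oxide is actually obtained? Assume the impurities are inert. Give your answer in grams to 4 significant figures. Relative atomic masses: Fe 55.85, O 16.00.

262.1 g

Pure O2 available = 469.4 g × 0.683 = 320.60 g.
M(O2) = 2(16.00) = 32.00 g/mol.
M(Fe2O3) = 2(55.85) + 3(16.00) = 159.70 g/mol.
n(O2) = 320.60 g / 32.00 g/mol = 10.019 mol.
From the equation the O2:Fe2O3 mole ratio is 11:2, so n(Fe2O3) = 10.019 × 2/11 = 1.8216 mol.
Mass of Fe2O3 = 1.8216 mol × 159.70 g/mol = 290.91 g.
Actual mass collected = 290.91 g × 0.901 = 262.11 g.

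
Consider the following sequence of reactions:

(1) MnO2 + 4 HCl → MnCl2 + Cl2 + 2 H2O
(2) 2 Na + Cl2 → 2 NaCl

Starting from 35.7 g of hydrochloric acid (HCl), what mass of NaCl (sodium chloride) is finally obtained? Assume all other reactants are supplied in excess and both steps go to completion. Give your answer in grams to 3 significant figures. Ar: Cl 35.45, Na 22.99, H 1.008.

28.6 g

M(HCl) = 1.008 + 35.45 = 36.458 g/mol.
M(NaCl) = 22.99 + 35.45 = 58.44 g/mol.
n(HCl) = 35.70 / 36.458 = 0.9792 mol.
Step 1 gives a 4:1 ratio of HCl to Cl2, so n(Cl2) = 0.2448 mol.
In step 2 the Cl2:NaCl ratio is 1:2, so n(NaCl) = 0.4896 mol.
Mass of NaCl = 0.4896 × 58.44 = 28.61 g.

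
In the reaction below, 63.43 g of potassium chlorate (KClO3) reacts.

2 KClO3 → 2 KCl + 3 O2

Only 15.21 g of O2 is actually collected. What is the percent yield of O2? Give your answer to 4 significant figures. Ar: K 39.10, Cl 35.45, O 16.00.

61.22 %

M(KClO3) = 39.10 + 35.45 + 3(16.00) = 122.55 g/mol.
M(O2) = 2(16.00) = 32.00 g/mol.
n(KClO3) = 63.430 g / 122.55 g/mol = 0.51758 mol.
From the equation the KClO3:O2 mole ratio is 2:3, so n(O2) = 0.51758 × 3/2 = 0.77638 mol.
Mass of O2 = 0.77638 mol × 32.00 g/mol = 24.844 g.
This is the theoretical yield. Percent yield = 15.21 g / 24.844 g × 100% = 61.222%.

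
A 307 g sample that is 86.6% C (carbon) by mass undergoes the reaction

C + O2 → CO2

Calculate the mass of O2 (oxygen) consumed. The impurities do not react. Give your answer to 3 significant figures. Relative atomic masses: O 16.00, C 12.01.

Mass of pure C = 307 g × 0.866 = 265.9 g.
M(C) = 12.01 g/mol.
M(O2) = 2(16.00) = 32.00 g/mol.
n(C) = 265.9 g / 12.01 g/mol = 22.14 mol.
From the equation the C:O2 mole ratio is 1:1, so n(O2) = 22.14 × 1/1 = 22.14 mol.
Mass of O2 = 22.14 mol × 32.00 g/mol = 708.4 g.

708 g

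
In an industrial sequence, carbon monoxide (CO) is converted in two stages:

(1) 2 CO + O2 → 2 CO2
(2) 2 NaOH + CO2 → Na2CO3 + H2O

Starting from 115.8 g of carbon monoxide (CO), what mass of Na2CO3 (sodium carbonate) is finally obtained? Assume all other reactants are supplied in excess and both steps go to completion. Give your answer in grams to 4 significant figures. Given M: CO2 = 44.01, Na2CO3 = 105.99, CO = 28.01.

438.2 g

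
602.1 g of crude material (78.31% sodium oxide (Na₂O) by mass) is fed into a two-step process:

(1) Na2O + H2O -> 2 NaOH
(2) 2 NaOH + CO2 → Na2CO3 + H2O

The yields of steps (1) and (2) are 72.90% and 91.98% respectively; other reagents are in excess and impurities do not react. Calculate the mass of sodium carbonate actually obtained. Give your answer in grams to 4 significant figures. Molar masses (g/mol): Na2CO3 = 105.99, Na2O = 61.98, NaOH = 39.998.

540.7 g

Pure Na2O = 602.1 × 0.7831 = 471.50 g.
n(Na2O) = 471.50 / 61.98 = 7.6074 mol.
Step 1 (Na2O:NaOH = 1:2): theoretical n(NaOH) = 15.215 mol; at 72.90% yield, n(NaOH) = 11.092 mol.
Step 2 (NaOH:Na2CO3 = 2:1): theoretical n(Na2CO3) = 5.5458 mol, so theoretical mass = 5.5458 × 105.99 = 587.80 g.
At 91.98% yield, actual mass of Na2CO3 = 587.80 × 0.9198 = 540.65 g.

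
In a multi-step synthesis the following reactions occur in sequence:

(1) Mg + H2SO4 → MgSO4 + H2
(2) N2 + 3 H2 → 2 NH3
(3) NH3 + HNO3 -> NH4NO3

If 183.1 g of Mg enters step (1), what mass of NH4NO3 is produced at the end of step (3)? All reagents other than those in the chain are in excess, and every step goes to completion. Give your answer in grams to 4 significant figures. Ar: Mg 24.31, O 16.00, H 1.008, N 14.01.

M(Mg) = 24.31 g/mol.
M(NH4NO3) = 2(14.01) + 4(1.008) + 3(16.00) = 80.052 g/mol.
n(Mg) = 183.1 / 24.31 = 7.5319 mol.
Reaction (1): Mg→H2 ratio 1:1 ⇒ n(H2) = 7.5319 mol.
Reaction (2): H2→NH3 ratio 3:2 ⇒ n(NH3) = 5.0213 mol.
Reaction (3): NH3→NH4NO3 ratio 1:1 ⇒ n(NH4NO3) = 5.0213 mol.
Mass of NH4NO3 = 5.0213 × 80.052 = 401.96 g.

402.0 g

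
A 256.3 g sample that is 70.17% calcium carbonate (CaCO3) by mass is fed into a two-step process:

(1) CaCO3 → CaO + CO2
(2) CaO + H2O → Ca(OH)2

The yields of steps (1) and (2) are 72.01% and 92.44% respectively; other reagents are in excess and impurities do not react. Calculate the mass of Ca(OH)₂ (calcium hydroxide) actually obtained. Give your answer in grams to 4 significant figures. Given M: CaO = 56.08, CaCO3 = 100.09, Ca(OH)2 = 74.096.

Pure CaCO3 = 256.3 × 0.7017 = 179.85 g.
n(CaCO3) = 179.85 / 100.09 = 1.7968 mol.
Step 1 (CaCO3:CaO = 1:1): theoretical n(CaO) = 1.7968 mol; at 72.01% yield, n(CaO) = 1.2939 mol.
Step 2 (CaO:Ca(OH)2 = 1:1): theoretical n(Ca(OH)2) = 1.2939 mol, so theoretical mass = 1.2939 × 74.096 = 95.873 g.
At 92.44% yield, actual mass of Ca(OH)2 = 95.873 × 0.9244 = 88.625 g.

88.63 g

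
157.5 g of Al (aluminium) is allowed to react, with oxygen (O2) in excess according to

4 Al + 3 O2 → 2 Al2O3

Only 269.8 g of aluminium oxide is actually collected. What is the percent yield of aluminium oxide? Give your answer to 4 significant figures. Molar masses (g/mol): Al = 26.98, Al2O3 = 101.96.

90.66 %

n(Al) = 157.50 g / 26.98 g/mol = 5.8377 mol.
From the equation the Al:Al2O3 mole ratio is 4:2, so n(Al2O3) = 5.8377 × 2/4 = 2.9188 mol.
Mass of Al2O3 = 2.9188 mol × 101.96 g/mol = 297.60 g.
This is the theoretical yield. Percent yield = 269.8 g / 297.60 g × 100% = 90.657%.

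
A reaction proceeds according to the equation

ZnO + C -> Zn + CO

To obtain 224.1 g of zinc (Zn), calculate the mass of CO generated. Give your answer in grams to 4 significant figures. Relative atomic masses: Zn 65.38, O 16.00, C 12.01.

96.01 g

M(Zn) = 65.38 g/mol.
M(CO) = 12.01 + 16.00 = 28.01 g/mol.
n(Zn) = 224.10 g / 65.38 g/mol = 3.4277 mol.
From the equation the Zn:CO mole ratio is 1:1, so n(CO) = 3.4277 × 1/1 = 3.4277 mol.
Mass of CO = 3.4277 mol × 28.01 g/mol = 96.009 g.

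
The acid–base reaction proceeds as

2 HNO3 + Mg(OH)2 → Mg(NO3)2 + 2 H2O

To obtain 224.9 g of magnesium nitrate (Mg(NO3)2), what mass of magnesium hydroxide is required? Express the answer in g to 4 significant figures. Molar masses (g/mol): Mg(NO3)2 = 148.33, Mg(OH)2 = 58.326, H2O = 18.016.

n(Mg(NO3)2) = 224.90 g / 148.33 g/mol = 1.5162 mol.
From the equation the Mg(NO3)2:Mg(OH)2 mole ratio is 1:1, so n(Mg(OH)2) = 1.5162 × 1/1 = 1.5162 mol.
Mass of Mg(OH)2 = 1.5162 mol × 58.326 g/mol = 88.435 g.

88.43 g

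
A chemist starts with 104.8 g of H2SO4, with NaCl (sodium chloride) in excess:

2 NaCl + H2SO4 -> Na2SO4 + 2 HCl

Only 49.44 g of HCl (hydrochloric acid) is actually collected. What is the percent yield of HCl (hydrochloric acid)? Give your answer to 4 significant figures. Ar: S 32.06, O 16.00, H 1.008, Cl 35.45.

63.45 %

M(H2SO4) = 2(1.008) + 32.06 + 4(16.00) = 98.076 g/mol.
M(HCl) = 1.008 + 35.45 = 36.458 g/mol.
n(H2SO4) = 104.80 g / 98.076 g/mol = 1.0686 mol.
From the equation the H2SO4:HCl mole ratio is 1:2, so n(HCl) = 1.0686 × 2/1 = 2.1371 mol.
Mass of HCl = 2.1371 mol × 36.458 g/mol = 77.915 g.
This is the theoretical yield. Percent yield = 49.44 g / 77.915 g × 100% = 63.454%.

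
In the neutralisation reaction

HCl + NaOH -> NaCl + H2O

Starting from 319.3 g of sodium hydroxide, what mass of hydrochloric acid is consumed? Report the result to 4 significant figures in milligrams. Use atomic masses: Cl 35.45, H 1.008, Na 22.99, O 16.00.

M(NaOH) = 22.99 + 16.00 + 1.008 = 39.998 g/mol.
M(HCl) = 1.008 + 35.45 = 36.458 g/mol.
n(NaOH) = 319.30 g / 39.998 g/mol = 7.9829 mol.
From the equation the NaOH:HCl mole ratio is 1:1, so n(HCl) = 7.9829 × 1/1 = 7.9829 mol.
Mass of HCl = 7.9829 mol × 36.458 g/mol = 291.04 g.
Converting to mg: 291.04 g = 291000 mg.

291000 mg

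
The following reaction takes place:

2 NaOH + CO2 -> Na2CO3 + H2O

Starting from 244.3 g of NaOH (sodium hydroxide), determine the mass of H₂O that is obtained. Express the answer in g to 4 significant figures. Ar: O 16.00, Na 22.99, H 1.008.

55.02 g

M(NaOH) = 22.99 + 16.00 + 1.008 = 39.998 g/mol.
M(H2O) = 2(1.008) + 16.00 = 18.016 g/mol.
n(NaOH) = 244.30 g / 39.998 g/mol = 6.1078 mol.
From the equation the NaOH:H2O mole ratio is 2:1, so n(H2O) = 6.1078 × 1/2 = 3.0539 mol.
Mass of H2O = 3.0539 mol × 18.016 g/mol = 55.019 g.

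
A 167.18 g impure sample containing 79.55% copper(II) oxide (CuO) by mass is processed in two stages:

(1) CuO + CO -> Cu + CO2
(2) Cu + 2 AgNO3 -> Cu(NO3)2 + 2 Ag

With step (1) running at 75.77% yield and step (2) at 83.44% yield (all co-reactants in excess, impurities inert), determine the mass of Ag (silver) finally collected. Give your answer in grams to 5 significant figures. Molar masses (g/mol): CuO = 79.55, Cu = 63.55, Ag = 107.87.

Pure CuO = 167.18 × 0.7955 = 132.992 g.
n(CuO) = 132.992 / 79.55 = 1.67180 mol.
Step 1 (CuO:Cu = 1:1): theoretical n(Cu) = 1.67180 mol; at 75.77% yield, n(Cu) = 1.26672 mol.
Step 2 (Cu:Ag = 1:2): theoretical n(Ag) = 2.53345 mol, so theoretical mass = 2.53345 × 107.87 = 273.283 g.
At 83.44% yield, actual mass of Ag = 273.283 × 0.8344 = 228.027 g.

228.03 g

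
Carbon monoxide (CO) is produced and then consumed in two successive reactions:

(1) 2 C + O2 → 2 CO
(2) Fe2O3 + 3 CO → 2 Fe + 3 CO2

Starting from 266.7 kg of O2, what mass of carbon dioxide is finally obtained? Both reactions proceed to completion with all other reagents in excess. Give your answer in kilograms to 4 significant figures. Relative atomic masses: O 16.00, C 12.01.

733.6 kg

M(O2) = 2(16.00) = 32.00 g/mol.
M(CO2) = 12.01 + 2(16.00) = 44.01 g/mol.
266.7 kg = 266700 g.
n(O2) = 266700 / 32.00 = 8334.4 mol.
Step 1 gives a 1:2 ratio of O2 to CO, so n(CO) = 16669 mol.
In step 2 the CO:CO2 ratio is 3:3, so n(CO2) = 16669 mol.
Mass of CO2 = 16669 × 44.01 = 733590 g = 733.6 kg.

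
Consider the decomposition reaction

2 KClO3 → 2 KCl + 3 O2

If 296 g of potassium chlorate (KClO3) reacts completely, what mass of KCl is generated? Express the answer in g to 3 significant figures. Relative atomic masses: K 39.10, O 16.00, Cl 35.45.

180 g

M(KClO3) = 39.10 + 35.45 + 3(16.00) = 122.55 g/mol.
M(KCl) = 39.10 + 35.45 = 74.55 g/mol.
n(KClO3) = 296.0 g / 122.55 g/mol = 2.415 mol.
From the equation the KClO3:KCl mole ratio is 2:2, so n(KCl) = 2.415 × 2/2 = 2.415 mol.
Mass of KCl = 2.415 mol × 74.55 g/mol = 180.1 g.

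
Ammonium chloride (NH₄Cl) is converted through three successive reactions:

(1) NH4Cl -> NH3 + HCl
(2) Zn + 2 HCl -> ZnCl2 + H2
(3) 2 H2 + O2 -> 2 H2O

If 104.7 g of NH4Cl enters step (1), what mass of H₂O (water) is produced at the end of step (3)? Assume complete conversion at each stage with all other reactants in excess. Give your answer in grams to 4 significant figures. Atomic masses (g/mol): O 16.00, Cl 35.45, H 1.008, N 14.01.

17.63 g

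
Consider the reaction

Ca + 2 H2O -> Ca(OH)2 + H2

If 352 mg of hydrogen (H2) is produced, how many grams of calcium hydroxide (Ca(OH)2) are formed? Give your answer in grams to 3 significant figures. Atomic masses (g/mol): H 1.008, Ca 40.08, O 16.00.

M(H2) = 2(1.008) = 2.016 g/mol.
M(Ca(OH)2) = 40.08 + 2(16.00) + 2(1.008) = 74.096 g/mol.
Convert: 352 mg = 0.3520 g.
n(H2) = 0.3520 g / 2.016 g/mol = 0.1746 mol.
From the equation the H2:Ca(OH)2 mole ratio is 1:1, so n(Ca(OH)2) = 0.1746 × 1/1 = 0.1746 mol.
Mass of Ca(OH)2 = 0.1746 mol × 74.096 g/mol = 12.94 g.

12.9 g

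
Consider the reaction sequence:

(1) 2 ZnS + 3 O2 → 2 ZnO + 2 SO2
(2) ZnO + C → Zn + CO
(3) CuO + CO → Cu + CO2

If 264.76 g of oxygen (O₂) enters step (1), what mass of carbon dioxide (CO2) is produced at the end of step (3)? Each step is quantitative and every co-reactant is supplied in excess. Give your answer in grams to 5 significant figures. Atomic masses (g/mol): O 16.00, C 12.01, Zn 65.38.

M(O2) = 2(16.00) = 32.00 g/mol.
M(CO2) = 12.01 + 2(16.00) = 44.01 g/mol.
n(O2) = 264.76 / 32.00 = 8.27375 mol.
Reaction (1): O2→ZnO ratio 3:2 ⇒ n(ZnO) = 5.51583 mol.
Reaction (2): ZnO→CO ratio 1:1 ⇒ n(CO) = 5.51583 mol.
Reaction (3): CO→CO2 ratio 1:1 ⇒ n(CO2) = 5.51583 mol.
Mass of CO2 = 5.51583 × 44.01 = 242.752 g.

242.75 g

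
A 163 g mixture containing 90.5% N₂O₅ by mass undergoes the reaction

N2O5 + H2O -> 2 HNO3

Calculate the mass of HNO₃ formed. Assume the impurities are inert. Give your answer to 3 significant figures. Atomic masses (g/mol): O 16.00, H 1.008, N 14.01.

Mass of pure N2O5 = 163 g × 0.905 = 147.5 g.
M(N2O5) = 2(14.01) + 5(16.00) = 108.02 g/mol.
M(HNO3) = 1.008 + 14.01 + 3(16.00) = 63.018 g/mol.
n(N2O5) = 147.5 g / 108.02 g/mol = 1.366 mol.
From the equation the N2O5:HNO3 mole ratio is 1:2, so n(HNO3) = 1.366 × 2/1 = 2.731 mol.
Mass of HNO3 = 2.731 mol × 63.018 g/mol = 172.1 g.

172 g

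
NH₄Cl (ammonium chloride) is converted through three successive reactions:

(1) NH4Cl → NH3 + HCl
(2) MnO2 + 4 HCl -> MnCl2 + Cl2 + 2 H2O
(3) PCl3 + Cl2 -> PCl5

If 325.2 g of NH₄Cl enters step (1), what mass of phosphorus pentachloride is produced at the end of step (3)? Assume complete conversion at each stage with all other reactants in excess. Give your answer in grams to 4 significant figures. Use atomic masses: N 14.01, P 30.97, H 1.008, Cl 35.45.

M(NH4Cl) = 14.01 + 4(1.008) + 35.45 = 53.492 g/mol.
M(PCl5) = 30.97 + 5(35.45) = 208.22 g/mol.
n(NH4Cl) = 325.2 / 53.492 = 6.0794 mol.
Reaction (1): NH4Cl→HCl ratio 1:1 ⇒ n(HCl) = 6.0794 mol.
Reaction (2): HCl→Cl2 ratio 4:1 ⇒ n(Cl2) = 1.5199 mol.
Reaction (3): Cl2→PCl5 ratio 1:1 ⇒ n(PCl5) = 1.5199 mol.
Mass of PCl5 = 1.5199 × 208.22 = 316.46 g.

316.5 g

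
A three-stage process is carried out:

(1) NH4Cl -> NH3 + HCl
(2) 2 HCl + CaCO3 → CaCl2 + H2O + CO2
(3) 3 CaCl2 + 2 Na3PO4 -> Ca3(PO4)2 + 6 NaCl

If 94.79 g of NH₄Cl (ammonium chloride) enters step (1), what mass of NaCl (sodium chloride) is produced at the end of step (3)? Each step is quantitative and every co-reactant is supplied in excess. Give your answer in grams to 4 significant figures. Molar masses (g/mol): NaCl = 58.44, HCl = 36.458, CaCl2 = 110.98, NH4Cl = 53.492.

103.6 g

n(NH4Cl) = 94.79 / 53.492 = 1.7720 mol.
Reaction (1): NH4Cl→HCl ratio 1:1 ⇒ n(HCl) = 1.7720 mol.
Reaction (2): HCl→CaCl2 ratio 2:1 ⇒ n(CaCl2) = 0.88602 mol.
Reaction (3): CaCl2→NaCl ratio 3:6 ⇒ n(NaCl) = 1.7720 mol.
Mass of NaCl = 1.7720 × 58.44 = 103.56 g.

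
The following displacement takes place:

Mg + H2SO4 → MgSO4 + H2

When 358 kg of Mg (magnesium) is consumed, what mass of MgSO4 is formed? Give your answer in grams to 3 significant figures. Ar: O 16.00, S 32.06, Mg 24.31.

M(Mg) = 24.31 g/mol.
M(MgSO4) = 24.31 + 32.06 + 4(16.00) = 120.37 g/mol.
Convert: 358 kg = 358000 g.
n(Mg) = 358000 g / 24.31 g/mol = 14730 mol.
From the equation the Mg:MgSO4 mole ratio is 1:1, so n(MgSO4) = 14730 × 1/1 = 14730 mol.
Mass of MgSO4 = 14730 mol × 120.37 g/mol = 1.773 × 10^6 g.

1770000 g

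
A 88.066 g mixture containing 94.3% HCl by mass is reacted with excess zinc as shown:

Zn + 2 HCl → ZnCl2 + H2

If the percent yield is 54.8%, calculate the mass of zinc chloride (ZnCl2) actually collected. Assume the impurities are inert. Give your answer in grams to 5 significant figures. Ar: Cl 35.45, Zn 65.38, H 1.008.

85.057 g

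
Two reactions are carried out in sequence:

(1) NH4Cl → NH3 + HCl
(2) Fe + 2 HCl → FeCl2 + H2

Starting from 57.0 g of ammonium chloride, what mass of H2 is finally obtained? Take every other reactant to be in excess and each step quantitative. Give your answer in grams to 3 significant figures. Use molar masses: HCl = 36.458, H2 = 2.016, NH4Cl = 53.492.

1.07 g

n(NH4Cl) = 57.00 / 53.492 = 1.066 mol.
Step 1 gives a 1:1 ratio of NH4Cl to HCl, so n(HCl) = 1.066 mol.
In step 2 the HCl:H2 ratio is 2:1, so n(H2) = 0.5328 mol.
Mass of H2 = 0.5328 × 2.016 = 1.074 g.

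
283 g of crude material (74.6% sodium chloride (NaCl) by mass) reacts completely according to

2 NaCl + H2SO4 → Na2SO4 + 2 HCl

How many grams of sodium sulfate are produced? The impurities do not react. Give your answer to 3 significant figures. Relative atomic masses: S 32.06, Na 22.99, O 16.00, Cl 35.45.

Mass of pure NaCl = 283 g × 0.746 = 211.1 g.
M(NaCl) = 22.99 + 35.45 = 58.44 g/mol.
M(Na2SO4) = 2(22.99) + 32.06 + 4(16.00) = 142.04 g/mol.
n(NaCl) = 211.1 g / 58.44 g/mol = 3.613 mol.
From the equation the NaCl:Na2SO4 mole ratio is 2:1, so n(Na2SO4) = 3.613 × 1/2 = 1.806 mol.
Mass of Na2SO4 = 1.806 mol × 142.04 g/mol = 256.6 g.

257 g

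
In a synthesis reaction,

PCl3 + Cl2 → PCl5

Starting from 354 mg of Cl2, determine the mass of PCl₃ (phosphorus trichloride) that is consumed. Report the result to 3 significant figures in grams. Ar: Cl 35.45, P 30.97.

0.686 g

M(Cl2) = 2(35.45) = 70.90 g/mol.
M(PCl3) = 30.97 + 3(35.45) = 137.32 g/mol.
Convert: 354 mg = 0.3540 g.
n(Cl2) = 0.3540 g / 70.90 g/mol = 0.004993 mol.
From the equation the Cl2:PCl3 mole ratio is 1:1, so n(PCl3) = 0.004993 × 1/1 = 0.004993 mol.
Mass of PCl3 = 0.004993 mol × 137.32 g/mol = 0.6856 g.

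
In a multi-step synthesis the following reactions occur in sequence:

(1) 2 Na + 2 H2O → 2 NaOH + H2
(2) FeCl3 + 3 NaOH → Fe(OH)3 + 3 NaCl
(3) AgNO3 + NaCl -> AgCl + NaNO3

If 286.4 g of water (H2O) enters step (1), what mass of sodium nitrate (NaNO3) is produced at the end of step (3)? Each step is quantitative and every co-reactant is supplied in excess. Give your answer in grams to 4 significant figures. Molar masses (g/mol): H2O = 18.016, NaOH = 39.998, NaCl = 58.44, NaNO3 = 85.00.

1351 g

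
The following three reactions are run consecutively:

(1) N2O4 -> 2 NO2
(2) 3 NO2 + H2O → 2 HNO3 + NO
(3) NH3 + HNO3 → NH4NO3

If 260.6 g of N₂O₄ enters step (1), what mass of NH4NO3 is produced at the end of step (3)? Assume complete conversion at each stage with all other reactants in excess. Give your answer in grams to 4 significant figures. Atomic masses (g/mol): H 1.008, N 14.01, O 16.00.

M(N2O4) = 2(14.01) + 4(16.00) = 92.02 g/mol.
M(NH4NO3) = 2(14.01) + 4(1.008) + 3(16.00) = 80.052 g/mol.
n(N2O4) = 260.6 / 92.02 = 2.8320 mol.
Reaction (1): N2O4→NO2 ratio 1:2 ⇒ n(NO2) = 5.6640 mol.
Reaction (2): NO2→HNO3 ratio 3:2 ⇒ n(HNO3) = 3.7760 mol.
Reaction (3): HNO3→NH4NO3 ratio 1:1 ⇒ n(NH4NO3) = 3.7760 mol.
Mass of NH4NO3 = 3.7760 × 80.052 = 302.28 g.

302.3 g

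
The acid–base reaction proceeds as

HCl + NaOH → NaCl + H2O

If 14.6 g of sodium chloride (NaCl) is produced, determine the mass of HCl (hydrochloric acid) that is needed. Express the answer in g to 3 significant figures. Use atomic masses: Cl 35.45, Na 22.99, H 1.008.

9.11 g

M(NaCl) = 22.99 + 35.45 = 58.44 g/mol.
M(HCl) = 1.008 + 35.45 = 36.458 g/mol.
n(NaCl) = 14.60 g / 58.44 g/mol = 0.2498 mol.
From the equation the NaCl:HCl mole ratio is 1:1, so n(HCl) = 0.2498 × 1/1 = 0.2498 mol.
Mass of HCl = 0.2498 mol × 36.458 g/mol = 9.108 g.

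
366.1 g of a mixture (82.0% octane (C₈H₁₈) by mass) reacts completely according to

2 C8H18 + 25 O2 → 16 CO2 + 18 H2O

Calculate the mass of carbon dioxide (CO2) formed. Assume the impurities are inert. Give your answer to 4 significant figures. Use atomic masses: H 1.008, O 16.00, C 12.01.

925.3 g

Mass of pure C8H18 = 366.1 g × 0.820 = 300.20 g.
M(C8H18) = 8(12.01) + 18(1.008) = 114.224 g/mol.
M(CO2) = 12.01 + 2(16.00) = 44.01 g/mol.
n(C8H18) = 300.20 g / 114.224 g/mol = 2.6282 mol.
From the equation the C8H18:CO2 mole ratio is 2:16, so n(CO2) = 2.6282 × 16/2 = 21.025 mol.
Mass of CO2 = 21.025 mol × 44.01 g/mol = 925.33 g.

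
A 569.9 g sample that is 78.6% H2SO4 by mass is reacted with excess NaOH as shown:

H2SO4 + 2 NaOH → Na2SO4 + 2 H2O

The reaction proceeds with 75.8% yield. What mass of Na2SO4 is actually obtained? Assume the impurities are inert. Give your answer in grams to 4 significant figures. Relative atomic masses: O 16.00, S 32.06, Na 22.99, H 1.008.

Pure H2SO4 available = 569.9 g × 0.786 = 447.94 g.
M(H2SO4) = 2(1.008) + 32.06 + 4(16.00) = 98.076 g/mol.
M(Na2SO4) = 2(22.99) + 32.06 + 4(16.00) = 142.04 g/mol.
n(H2SO4) = 447.94 g / 98.076 g/mol = 4.5673 mol.
From the equation the H2SO4:Na2SO4 mole ratio is 1:1, so n(Na2SO4) = 4.5673 × 1/1 = 4.5673 mol.
Mass of Na2SO4 = 4.5673 mol × 142.04 g/mol = 648.74 g.
Actual mass collected = 648.74 g × 0.758 = 491.74 g.

491.7 g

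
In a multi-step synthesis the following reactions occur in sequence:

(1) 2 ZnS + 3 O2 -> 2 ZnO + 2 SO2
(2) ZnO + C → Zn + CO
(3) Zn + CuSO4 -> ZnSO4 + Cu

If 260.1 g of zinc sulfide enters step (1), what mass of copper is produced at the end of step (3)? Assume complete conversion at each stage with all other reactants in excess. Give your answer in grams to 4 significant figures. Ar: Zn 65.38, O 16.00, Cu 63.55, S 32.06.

M(ZnS) = 65.38 + 32.06 = 97.44 g/mol.
M(Cu) = 63.55 g/mol.
n(ZnS) = 260.1 / 97.44 = 2.6693 mol.
Reaction (1): ZnS→ZnO ratio 2:2 ⇒ n(ZnO) = 2.6693 mol.
Reaction (2): ZnO→Zn ratio 1:1 ⇒ n(Zn) = 2.6693 mol.
Reaction (3): Zn→Cu ratio 1:1 ⇒ n(Cu) = 2.6693 mol.
Mass of Cu = 2.6693 × 63.55 = 169.64 g.

169.6 g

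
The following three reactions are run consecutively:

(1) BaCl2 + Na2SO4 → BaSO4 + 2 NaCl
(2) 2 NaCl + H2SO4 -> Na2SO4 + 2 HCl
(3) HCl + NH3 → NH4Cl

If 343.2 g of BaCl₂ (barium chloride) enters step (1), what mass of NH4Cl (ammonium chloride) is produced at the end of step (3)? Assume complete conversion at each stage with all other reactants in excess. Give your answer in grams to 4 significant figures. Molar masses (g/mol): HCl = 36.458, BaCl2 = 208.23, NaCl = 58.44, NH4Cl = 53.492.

176.3 g

n(BaCl2) = 343.2 / 208.23 = 1.6482 mol.
Reaction (1): BaCl2→NaCl ratio 1:2 ⇒ n(NaCl) = 3.2964 mol.
Reaction (2): NaCl→HCl ratio 2:2 ⇒ n(HCl) = 3.2964 mol.
Reaction (3): HCl→NH4Cl ratio 1:1 ⇒ n(NH4Cl) = 3.2964 mol.
Mass of NH4Cl = 3.2964 × 53.492 = 176.33 g.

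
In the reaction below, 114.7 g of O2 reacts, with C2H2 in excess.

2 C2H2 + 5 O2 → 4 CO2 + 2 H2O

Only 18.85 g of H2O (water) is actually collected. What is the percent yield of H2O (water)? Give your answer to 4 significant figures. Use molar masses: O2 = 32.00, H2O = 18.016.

n(O2) = 114.70 g / 32.00 g/mol = 3.5844 mol.
From the equation the O2:H2O mole ratio is 5:2, so n(H2O) = 3.5844 × 2/5 = 1.4338 mol.
Mass of H2O = 1.4338 mol × 18.016 g/mol = 25.830 g.
This is the theoretical yield. Percent yield = 18.85 g / 25.830 g × 100% = 72.976%.

72.98 %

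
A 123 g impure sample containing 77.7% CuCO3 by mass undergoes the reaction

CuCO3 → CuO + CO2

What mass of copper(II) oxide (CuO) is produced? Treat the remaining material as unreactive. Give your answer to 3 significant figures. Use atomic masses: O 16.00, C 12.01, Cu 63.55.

Mass of pure CuCO3 = 123 g × 0.777 = 95.57 g.
M(CuCO3) = 63.55 + 12.01 + 3(16.00) = 123.56 g/mol.
M(CuO) = 63.55 + 16.00 = 79.55 g/mol.
n(CuCO3) = 95.57 g / 123.56 g/mol = 0.7735 mol.
From the equation the CuCO3:CuO mole ratio is 1:1, so n(CuO) = 0.7735 × 1/1 = 0.7735 mol.
Mass of CuO = 0.7735 mol × 79.55 g/mol = 61.53 g.

61.5 g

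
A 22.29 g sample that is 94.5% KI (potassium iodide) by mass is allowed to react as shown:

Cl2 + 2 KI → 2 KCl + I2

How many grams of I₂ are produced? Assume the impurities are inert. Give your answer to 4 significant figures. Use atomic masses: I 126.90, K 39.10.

16.10 g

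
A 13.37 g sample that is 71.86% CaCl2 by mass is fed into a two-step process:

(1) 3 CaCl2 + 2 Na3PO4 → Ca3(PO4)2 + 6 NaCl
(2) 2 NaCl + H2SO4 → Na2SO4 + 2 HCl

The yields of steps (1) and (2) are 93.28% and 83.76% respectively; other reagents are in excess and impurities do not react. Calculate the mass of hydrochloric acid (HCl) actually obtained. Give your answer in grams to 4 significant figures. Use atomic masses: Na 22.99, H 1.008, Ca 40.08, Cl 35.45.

Pure CaCl2 = 13.37 × 0.7186 = 9.6077 g.
M(CaCl2) = 40.08 + 2(35.45) = 110.98 g/mol.
M(HCl) = 1.008 + 35.45 = 36.458 g/mol.
n(CaCl2) = 9.6077 / 110.98 = 0.086571 mol.
Step 1 (CaCl2:NaCl = 3:6): theoretical n(NaCl) = 0.17314 mol; at 93.28% yield, n(NaCl) = 0.16151 mol.
Step 2 (NaCl:HCl = 2:2): theoretical n(HCl) = 0.16151 mol, so theoretical mass = 0.16151 × 36.458 = 5.8882 g.
At 83.76% yield, actual mass of HCl = 5.8882 × 0.8376 = 4.9320 g.

4.932 g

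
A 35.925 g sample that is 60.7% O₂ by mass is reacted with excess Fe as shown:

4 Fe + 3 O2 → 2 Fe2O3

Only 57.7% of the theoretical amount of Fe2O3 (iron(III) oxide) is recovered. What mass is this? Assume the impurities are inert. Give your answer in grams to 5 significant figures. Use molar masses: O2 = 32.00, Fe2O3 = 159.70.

41.862 g

Pure O2 available = 35.925 g × 0.607 = 21.8065 g.
n(O2) = 21.8065 g / 32.00 g/mol = 0.681452 mol.
From the equation the O2:Fe2O3 mole ratio is 3:2, so n(Fe2O3) = 0.681452 × 2/3 = 0.454302 mol.
Mass of Fe2O3 = 0.454302 mol × 159.70 g/mol = 72.5520 g.
Actual mass collected = 72.5520 g × 0.577 = 41.8625 g.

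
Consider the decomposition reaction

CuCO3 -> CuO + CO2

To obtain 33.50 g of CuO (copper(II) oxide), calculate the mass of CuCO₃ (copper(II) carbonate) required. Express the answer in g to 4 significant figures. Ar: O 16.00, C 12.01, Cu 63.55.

52.03 g

M(CuO) = 63.55 + 16.00 = 79.55 g/mol.
M(CuCO3) = 63.55 + 12.01 + 3(16.00) = 123.56 g/mol.
n(CuO) = 33.500 g / 79.55 g/mol = 0.42112 mol.
From the equation the CuO:CuCO3 mole ratio is 1:1, so n(CuCO3) = 0.42112 × 1/1 = 0.42112 mol.
Mass of CuCO3 = 0.42112 mol × 123.56 g/mol = 52.033 g.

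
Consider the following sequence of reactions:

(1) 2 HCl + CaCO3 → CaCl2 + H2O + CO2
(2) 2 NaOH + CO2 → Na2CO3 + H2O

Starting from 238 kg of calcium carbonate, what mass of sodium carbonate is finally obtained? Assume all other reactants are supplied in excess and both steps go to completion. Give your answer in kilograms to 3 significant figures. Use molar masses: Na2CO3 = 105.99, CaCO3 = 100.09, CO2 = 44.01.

252 kg

238 kg = 238000 g.
n(CaCO3) = 238000 / 100.09 = 2378 mol.
Step 1 gives a 1:1 ratio of CaCO3 to CO2, so n(CO2) = 2378 mol.
In step 2 the CO2:Na2CO3 ratio is 1:1, so n(Na2CO3) = 2378 mol.
Mass of Na2CO3 = 2378 × 105.99 = 252000 g = 252 kg.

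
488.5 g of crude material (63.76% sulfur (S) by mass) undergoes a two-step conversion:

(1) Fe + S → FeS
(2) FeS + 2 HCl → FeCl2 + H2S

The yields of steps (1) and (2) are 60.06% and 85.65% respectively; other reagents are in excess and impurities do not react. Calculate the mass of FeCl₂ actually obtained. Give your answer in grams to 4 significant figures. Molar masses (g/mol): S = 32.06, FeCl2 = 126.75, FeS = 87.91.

633.4 g

Pure S = 488.5 × 0.6376 = 311.47 g.
n(S) = 311.47 / 32.06 = 9.7151 mol.
Step 1 (S:FeS = 1:1): theoretical n(FeS) = 9.7151 mol; at 60.06% yield, n(FeS) = 5.8349 mol.
Step 2 (FeS:FeCl2 = 1:1): theoretical n(FeCl2) = 5.8349 mol, so theoretical mass = 5.8349 × 126.75 = 739.58 g.
At 85.65% yield, actual mass of FeCl2 = 739.58 × 0.8565 = 633.45 g.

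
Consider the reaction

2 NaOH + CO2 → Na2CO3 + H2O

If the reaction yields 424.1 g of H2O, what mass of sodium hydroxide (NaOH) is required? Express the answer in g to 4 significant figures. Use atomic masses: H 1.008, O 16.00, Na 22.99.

M(H2O) = 2(1.008) + 16.00 = 18.016 g/mol.
M(NaOH) = 22.99 + 16.00 + 1.008 = 39.998 g/mol.
n(H2O) = 424.10 g / 18.016 g/mol = 23.540 mol.
From the equation the H2O:NaOH mole ratio is 1:2, so n(NaOH) = 23.540 × 2/1 = 47.080 mol.
Mass of NaOH = 47.080 mol × 39.998 g/mol = 1883.1 g.

1883 g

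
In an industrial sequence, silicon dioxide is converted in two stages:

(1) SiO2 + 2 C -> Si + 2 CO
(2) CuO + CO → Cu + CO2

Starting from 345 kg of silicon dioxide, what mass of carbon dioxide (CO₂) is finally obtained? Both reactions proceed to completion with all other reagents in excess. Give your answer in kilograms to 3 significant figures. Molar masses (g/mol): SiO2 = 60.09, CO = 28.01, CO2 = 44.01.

345 kg = 345000 g.
n(SiO2) = 345000 / 60.09 = 5741 mol.
Step 1 gives a 1:2 ratio of SiO2 to CO, so n(CO) = 11480 mol.
In step 2 the CO:CO2 ratio is 1:1, so n(CO2) = 11480 mol.
Mass of CO2 = 11480 × 44.01 = 505400 g = 505 kg.

505 kg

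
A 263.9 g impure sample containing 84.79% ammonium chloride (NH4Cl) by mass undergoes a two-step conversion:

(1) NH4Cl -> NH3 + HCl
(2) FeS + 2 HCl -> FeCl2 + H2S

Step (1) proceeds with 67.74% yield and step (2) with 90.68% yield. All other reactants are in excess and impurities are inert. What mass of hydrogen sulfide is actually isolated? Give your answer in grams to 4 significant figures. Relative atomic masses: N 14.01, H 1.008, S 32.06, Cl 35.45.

43.78 g

Pure NH4Cl = 263.9 × 0.8479 = 223.76 g.
M(NH4Cl) = 14.01 + 4(1.008) + 35.45 = 53.492 g/mol.
M(H2S) = 2(1.008) + 32.06 = 34.076 g/mol.
n(NH4Cl) = 223.76 / 53.492 = 4.1831 mol.
Step 1 (NH4Cl:HCl = 1:1): theoretical n(HCl) = 4.1831 mol; at 67.74% yield, n(HCl) = 2.8336 mol.
Step 2 (HCl:H2S = 2:1): theoretical n(H2S) = 1.4168 mol, so theoretical mass = 1.4168 × 34.076 = 48.279 g.
At 90.68% yield, actual mass of H2S = 48.279 × 0.9068 = 43.779 g.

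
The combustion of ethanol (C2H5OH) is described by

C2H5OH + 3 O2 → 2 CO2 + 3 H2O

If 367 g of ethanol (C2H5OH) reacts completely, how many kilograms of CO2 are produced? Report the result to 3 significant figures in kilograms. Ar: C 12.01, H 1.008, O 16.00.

0.701 kg

M(C2H5OH) = 2(12.01) + 6(1.008) + 16.00 = 46.068 g/mol.
M(CO2) = 12.01 + 2(16.00) = 44.01 g/mol.
n(C2H5OH) = 367.0 g / 46.068 g/mol = 7.966 mol.
From the equation the C2H5OH:CO2 mole ratio is 1:2, so n(CO2) = 7.966 × 2/1 = 15.93 mol.
Mass of CO2 = 15.93 mol × 44.01 g/mol = 701.2 g.
Converting to kg: 701.2 g = 0.701 kg.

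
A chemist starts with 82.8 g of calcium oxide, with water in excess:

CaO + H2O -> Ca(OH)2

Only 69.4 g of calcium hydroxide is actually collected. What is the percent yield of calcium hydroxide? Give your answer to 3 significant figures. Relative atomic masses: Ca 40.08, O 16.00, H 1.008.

M(CaO) = 40.08 + 16.00 = 56.08 g/mol.
M(Ca(OH)2) = 40.08 + 2(16.00) + 2(1.008) = 74.096 g/mol.
n(CaO) = 82.80 g / 56.08 g/mol = 1.476 mol.
From the equation the CaO:Ca(OH)2 mole ratio is 1:1, so n(Ca(OH)2) = 1.476 × 1/1 = 1.476 mol.
Mass of Ca(OH)2 = 1.476 mol × 74.096 g/mol = 109.4 g.
This is the theoretical yield. Percent yield = 69.4 g / 109.4 g × 100% = 63.44%.

63.4 %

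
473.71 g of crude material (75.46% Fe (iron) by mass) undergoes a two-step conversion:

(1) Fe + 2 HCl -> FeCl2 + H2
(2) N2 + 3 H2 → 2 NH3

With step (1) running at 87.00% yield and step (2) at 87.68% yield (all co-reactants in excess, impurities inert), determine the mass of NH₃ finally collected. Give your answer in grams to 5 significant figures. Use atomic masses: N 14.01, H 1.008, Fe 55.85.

Pure Fe = 473.71 × 0.7546 = 357.462 g.
M(Fe) = 55.85 g/mol.
M(NH3) = 14.01 + 3(1.008) = 17.034 g/mol.
n(Fe) = 357.462 / 55.85 = 6.40039 mol.
Step 1 (Fe:H2 = 1:1): theoretical n(H2) = 6.40039 mol; at 87.00% yield, n(H2) = 5.56834 mol.
Step 2 (H2:NH3 = 3:2): theoretical n(NH3) = 3.71222 mol, so theoretical mass = 3.71222 × 17.034 = 63.2340 g.
At 87.68% yield, actual mass of NH3 = 63.2340 × 0.8768 = 55.4436 g.

55.444 g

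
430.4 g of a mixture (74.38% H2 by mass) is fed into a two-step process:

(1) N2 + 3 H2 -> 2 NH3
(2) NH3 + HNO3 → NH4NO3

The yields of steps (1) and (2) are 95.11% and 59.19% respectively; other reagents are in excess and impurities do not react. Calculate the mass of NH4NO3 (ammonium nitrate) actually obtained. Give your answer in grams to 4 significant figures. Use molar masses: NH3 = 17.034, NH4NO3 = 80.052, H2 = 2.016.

Pure H2 = 430.4 × 0.7438 = 320.13 g.
n(H2) = 320.13 / 2.016 = 158.80 mol.
Step 1 (H2:NH3 = 3:2): theoretical n(NH3) = 105.86 mol; at 95.11% yield, n(NH3) = 100.69 mol.
Step 2 (NH3:NH4NO3 = 1:1): theoretical n(NH4NO3) = 100.69 mol, so theoretical mass = 100.69 × 80.052 = 8060.2 g.
At 59.19% yield, actual mass of NH4NO3 = 8060.2 × 0.5919 = 4770.8 g.

4771 g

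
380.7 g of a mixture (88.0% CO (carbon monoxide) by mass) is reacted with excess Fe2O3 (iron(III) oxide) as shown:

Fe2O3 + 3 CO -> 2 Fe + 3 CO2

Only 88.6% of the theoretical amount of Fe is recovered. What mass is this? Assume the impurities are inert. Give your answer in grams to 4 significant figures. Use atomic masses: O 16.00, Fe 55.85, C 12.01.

394.6 g

Pure CO available = 380.7 g × 0.880 = 335.02 g.
M(CO) = 12.01 + 16.00 = 28.01 g/mol.
M(Fe) = 55.85 g/mol.
n(CO) = 335.02 g / 28.01 g/mol = 11.961 mol.
From the equation the CO:Fe mole ratio is 3:2, so n(Fe) = 11.961 × 2/3 = 7.9737 mol.
Mass of Fe = 7.9737 mol × 55.85 g/mol = 445.33 g.
Actual mass collected = 445.33 g × 0.886 = 394.56 g.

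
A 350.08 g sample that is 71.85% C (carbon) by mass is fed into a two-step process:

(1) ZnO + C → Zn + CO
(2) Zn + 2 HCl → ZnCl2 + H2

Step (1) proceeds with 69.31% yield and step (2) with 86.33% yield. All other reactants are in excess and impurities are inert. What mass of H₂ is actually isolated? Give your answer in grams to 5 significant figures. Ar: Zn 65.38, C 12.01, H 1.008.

Pure C = 350.08 × 0.7185 = 251.532 g.
M(C) = 12.01 g/mol.
M(H2) = 2(1.008) = 2.016 g/mol.
n(C) = 251.532 / 12.01 = 20.9436 mol.
Step 1 (C:Zn = 1:1): theoretical n(Zn) = 20.9436 mol; at 69.31% yield, n(Zn) = 14.5160 mol.
Step 2 (Zn:H2 = 1:1): theoretical n(H2) = 14.5160 mol, so theoretical mass = 14.5160 × 2.016 = 29.2643 g.
At 86.33% yield, actual mass of H2 = 29.2643 × 0.8633 = 25.2638 g.

25.264 g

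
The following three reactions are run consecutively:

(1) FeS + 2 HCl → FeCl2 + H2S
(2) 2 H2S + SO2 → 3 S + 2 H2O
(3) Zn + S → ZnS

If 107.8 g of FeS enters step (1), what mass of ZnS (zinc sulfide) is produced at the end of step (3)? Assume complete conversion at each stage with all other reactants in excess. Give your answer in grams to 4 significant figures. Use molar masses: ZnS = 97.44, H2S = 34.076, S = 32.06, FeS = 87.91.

179.2 g

n(FeS) = 107.8 / 87.91 = 1.2263 mol.
Reaction (1): FeS→H2S ratio 1:1 ⇒ n(H2S) = 1.2263 mol.
Reaction (2): H2S→S ratio 2:3 ⇒ n(S) = 1.8394 mol.
Reaction (3): S→ZnS ratio 1:1 ⇒ n(ZnS) = 1.8394 mol.
Mass of ZnS = 1.8394 × 97.44 = 179.23 g.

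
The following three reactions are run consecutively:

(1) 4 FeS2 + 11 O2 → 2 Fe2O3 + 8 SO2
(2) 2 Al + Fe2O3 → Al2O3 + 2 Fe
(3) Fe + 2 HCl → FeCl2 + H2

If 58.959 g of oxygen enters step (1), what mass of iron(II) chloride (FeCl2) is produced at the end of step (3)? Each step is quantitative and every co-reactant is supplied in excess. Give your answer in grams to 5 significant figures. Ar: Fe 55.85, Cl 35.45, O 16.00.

M(O2) = 2(16.00) = 32.00 g/mol.
M(FeCl2) = 55.85 + 2(35.45) = 126.75 g/mol.
n(O2) = 58.959 / 32.00 = 1.84247 mol.
Reaction (1): O2→Fe2O3 ratio 11:2 ⇒ n(Fe2O3) = 0.334994 mol.
Reaction (2): Fe2O3→Fe ratio 1:2 ⇒ n(Fe) = 0.669989 mol.
Reaction (3): Fe→FeCl2 ratio 1:1 ⇒ n(FeCl2) = 0.669989 mol.
Mass of FeCl2 = 0.669989 × 126.75 = 84.9211 g.

84.921 g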